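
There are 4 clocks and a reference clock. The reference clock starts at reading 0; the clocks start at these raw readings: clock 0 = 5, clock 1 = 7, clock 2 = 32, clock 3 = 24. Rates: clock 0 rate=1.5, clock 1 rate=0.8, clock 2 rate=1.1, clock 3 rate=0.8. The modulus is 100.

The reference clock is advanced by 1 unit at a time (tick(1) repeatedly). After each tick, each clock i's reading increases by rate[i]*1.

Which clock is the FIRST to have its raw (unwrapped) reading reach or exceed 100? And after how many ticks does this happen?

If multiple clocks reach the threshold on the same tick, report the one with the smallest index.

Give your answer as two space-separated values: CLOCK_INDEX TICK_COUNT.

clock 0: start=5, rate=1.5, needs 100-5 = 95; ticks = ceil(95/1.5) = ceil(63.3333) = 64; reading at tick 64 = 5 + 1.5*64 = 101.0000
clock 1: start=7, rate=0.8, needs 100-7 = 93; ticks = ceil(93/0.8) = ceil(116.2500) = 117; reading at tick 117 = 7 + 0.8*117 = 100.6000
clock 2: start=32, rate=1.1, needs 100-32 = 68; ticks = ceil(68/1.1) = ceil(61.8182) = 62; reading at tick 62 = 32 + 1.1*62 = 100.2000
clock 3: start=24, rate=0.8, needs 100-24 = 76; ticks = ceil(76/0.8) = ceil(95.0000) = 95; reading at tick 95 = 24 + 0.8*95 = 100.0000
Minimum tick count = 62; winners = [2]; smallest index = 2

Answer: 2 62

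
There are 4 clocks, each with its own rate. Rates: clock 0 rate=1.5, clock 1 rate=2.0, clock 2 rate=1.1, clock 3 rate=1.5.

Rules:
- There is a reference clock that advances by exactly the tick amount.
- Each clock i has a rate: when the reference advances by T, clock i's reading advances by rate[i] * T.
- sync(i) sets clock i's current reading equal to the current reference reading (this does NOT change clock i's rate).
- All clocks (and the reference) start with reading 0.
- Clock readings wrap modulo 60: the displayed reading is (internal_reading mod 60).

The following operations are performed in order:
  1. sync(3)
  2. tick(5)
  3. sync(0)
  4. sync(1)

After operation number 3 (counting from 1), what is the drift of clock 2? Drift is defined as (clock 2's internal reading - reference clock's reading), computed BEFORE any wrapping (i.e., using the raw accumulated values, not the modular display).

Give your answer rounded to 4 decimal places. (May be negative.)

Answer: 0.5000

Derivation:
After op 1 sync(3): ref=0.0000 raw=[0.0000 0.0000 0.0000 0.0000]
After op 2 tick(5): ref=5.0000 raw=[7.5000 10.0000 5.5000 7.5000]
After op 3 sync(0): ref=5.0000 raw=[5.0000 10.0000 5.5000 7.5000]
Drift of clock 2 after op 3: 5.5000 - 5.0000 = 0.5000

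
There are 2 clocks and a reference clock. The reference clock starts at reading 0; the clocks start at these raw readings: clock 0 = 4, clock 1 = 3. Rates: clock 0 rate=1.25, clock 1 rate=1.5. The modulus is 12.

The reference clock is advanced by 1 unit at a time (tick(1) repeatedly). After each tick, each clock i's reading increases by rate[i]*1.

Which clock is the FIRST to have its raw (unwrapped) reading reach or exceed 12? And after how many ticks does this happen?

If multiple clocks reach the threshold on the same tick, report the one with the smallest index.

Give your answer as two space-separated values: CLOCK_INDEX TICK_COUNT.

Answer: 1 6

Derivation:
clock 0: start=4, rate=1.25, needs 12-4 = 8; ticks = ceil(8/1.25) = ceil(6.4000) = 7; reading at tick 7 = 4 + 1.25*7 = 12.7500
clock 1: start=3, rate=1.5, needs 12-3 = 9; ticks = ceil(9/1.5) = ceil(6.0000) = 6; reading at tick 6 = 3 + 1.5*6 = 12.0000
Minimum tick count = 6; winners = [1]; smallest index = 1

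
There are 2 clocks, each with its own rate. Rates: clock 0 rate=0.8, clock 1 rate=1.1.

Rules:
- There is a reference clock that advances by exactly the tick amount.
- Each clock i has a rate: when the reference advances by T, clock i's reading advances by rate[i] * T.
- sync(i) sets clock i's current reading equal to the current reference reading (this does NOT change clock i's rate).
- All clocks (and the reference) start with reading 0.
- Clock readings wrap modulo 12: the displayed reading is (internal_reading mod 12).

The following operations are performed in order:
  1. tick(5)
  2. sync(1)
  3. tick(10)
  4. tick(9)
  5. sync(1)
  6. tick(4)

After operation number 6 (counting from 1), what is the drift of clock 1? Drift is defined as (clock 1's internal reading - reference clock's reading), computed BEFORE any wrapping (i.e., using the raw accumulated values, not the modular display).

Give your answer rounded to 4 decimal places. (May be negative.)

After op 1 tick(5): ref=5.0000 raw=[4.0000 5.5000]
After op 2 sync(1): ref=5.0000 raw=[4.0000 5.0000]
After op 3 tick(10): ref=15.0000 raw=[12.0000 16.0000]
After op 4 tick(9): ref=24.0000 raw=[19.2000 25.9000]
After op 5 sync(1): ref=24.0000 raw=[19.2000 24.0000]
After op 6 tick(4): ref=28.0000 raw=[22.4000 28.4000]
Drift of clock 1 after op 6: 28.4000 - 28.0000 = 0.4000

Answer: 0.4000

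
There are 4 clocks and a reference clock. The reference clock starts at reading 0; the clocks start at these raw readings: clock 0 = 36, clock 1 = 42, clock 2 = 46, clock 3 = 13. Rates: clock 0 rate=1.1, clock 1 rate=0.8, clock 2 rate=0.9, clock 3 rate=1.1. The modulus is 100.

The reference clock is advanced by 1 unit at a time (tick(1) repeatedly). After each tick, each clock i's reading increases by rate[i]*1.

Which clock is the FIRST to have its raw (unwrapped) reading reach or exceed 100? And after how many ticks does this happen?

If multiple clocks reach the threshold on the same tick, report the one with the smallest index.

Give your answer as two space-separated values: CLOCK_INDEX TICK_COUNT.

clock 0: start=36, rate=1.1, needs 100-36 = 64; ticks = ceil(64/1.1) = ceil(58.1818) = 59; reading at tick 59 = 36 + 1.1*59 = 100.9000
clock 1: start=42, rate=0.8, needs 100-42 = 58; ticks = ceil(58/0.8) = ceil(72.5000) = 73; reading at tick 73 = 42 + 0.8*73 = 100.4000
clock 2: start=46, rate=0.9, needs 100-46 = 54; ticks = ceil(54/0.9) = ceil(60.0000) = 60; reading at tick 60 = 46 + 0.9*60 = 100.0000
clock 3: start=13, rate=1.1, needs 100-13 = 87; ticks = ceil(87/1.1) = ceil(79.0909) = 80; reading at tick 80 = 13 + 1.1*80 = 101.0000
Minimum tick count = 59; winners = [0]; smallest index = 0

Answer: 0 59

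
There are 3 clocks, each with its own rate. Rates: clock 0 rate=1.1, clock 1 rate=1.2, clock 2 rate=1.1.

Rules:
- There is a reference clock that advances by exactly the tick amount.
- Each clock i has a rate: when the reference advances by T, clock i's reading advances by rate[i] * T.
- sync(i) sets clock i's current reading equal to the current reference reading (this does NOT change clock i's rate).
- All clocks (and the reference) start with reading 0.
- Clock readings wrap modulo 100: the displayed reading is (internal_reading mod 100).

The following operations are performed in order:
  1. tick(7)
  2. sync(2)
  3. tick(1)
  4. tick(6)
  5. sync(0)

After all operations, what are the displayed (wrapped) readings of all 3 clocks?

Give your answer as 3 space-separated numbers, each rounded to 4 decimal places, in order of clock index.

Answer: 14.0000 16.8000 14.7000

Derivation:
After op 1 tick(7): ref=7.0000 raw=[7.7000 8.4000 7.7000]
After op 2 sync(2): ref=7.0000 raw=[7.7000 8.4000 7.0000]
After op 3 tick(1): ref=8.0000 raw=[8.8000 9.6000 8.1000]
After op 4 tick(6): ref=14.0000 raw=[15.4000 16.8000 14.7000]
After op 5 sync(0): ref=14.0000 raw=[14.0000 16.8000 14.7000]
Wrap final raw readings (mod 100): 14.0000 mod 100 = 14.0000; 16.8000 mod 100 = 16.8000; 14.7000 mod 100 = 14.7000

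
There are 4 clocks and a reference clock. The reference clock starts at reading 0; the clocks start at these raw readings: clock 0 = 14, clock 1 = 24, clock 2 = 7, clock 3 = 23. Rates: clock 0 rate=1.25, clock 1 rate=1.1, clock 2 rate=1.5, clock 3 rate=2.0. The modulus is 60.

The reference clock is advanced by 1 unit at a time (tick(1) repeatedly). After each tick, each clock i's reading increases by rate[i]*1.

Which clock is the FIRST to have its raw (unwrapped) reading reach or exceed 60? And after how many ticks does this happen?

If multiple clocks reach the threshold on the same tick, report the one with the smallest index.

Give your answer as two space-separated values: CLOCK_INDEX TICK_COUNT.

clock 0: start=14, rate=1.25, needs 60-14 = 46; ticks = ceil(46/1.25) = ceil(36.8000) = 37; reading at tick 37 = 14 + 1.25*37 = 60.2500
clock 1: start=24, rate=1.1, needs 60-24 = 36; ticks = ceil(36/1.1) = ceil(32.7273) = 33; reading at tick 33 = 24 + 1.1*33 = 60.3000
clock 2: start=7, rate=1.5, needs 60-7 = 53; ticks = ceil(53/1.5) = ceil(35.3333) = 36; reading at tick 36 = 7 + 1.5*36 = 61.0000
clock 3: start=23, rate=2.0, needs 60-23 = 37; ticks = ceil(37/2.0) = ceil(18.5000) = 19; reading at tick 19 = 23 + 2.0*19 = 61.0000
Minimum tick count = 19; winners = [3]; smallest index = 3

Answer: 3 19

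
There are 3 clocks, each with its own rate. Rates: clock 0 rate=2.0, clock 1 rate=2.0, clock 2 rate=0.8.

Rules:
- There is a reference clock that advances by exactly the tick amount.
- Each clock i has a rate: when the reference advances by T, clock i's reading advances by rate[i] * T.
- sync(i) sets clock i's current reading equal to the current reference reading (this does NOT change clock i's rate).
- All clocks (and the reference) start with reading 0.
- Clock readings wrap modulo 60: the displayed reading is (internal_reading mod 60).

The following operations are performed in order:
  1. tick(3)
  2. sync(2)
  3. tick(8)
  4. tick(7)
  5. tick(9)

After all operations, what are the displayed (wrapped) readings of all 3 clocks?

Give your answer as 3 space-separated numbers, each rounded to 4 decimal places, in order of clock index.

After op 1 tick(3): ref=3.0000 raw=[6.0000 6.0000 2.4000]
After op 2 sync(2): ref=3.0000 raw=[6.0000 6.0000 3.0000]
After op 3 tick(8): ref=11.0000 raw=[22.0000 22.0000 9.4000]
After op 4 tick(7): ref=18.0000 raw=[36.0000 36.0000 15.0000]
After op 5 tick(9): ref=27.0000 raw=[54.0000 54.0000 22.2000]
Wrap final raw readings (mod 60): 54.0000 mod 60 = 54.0000; 54.0000 mod 60 = 54.0000; 22.2000 mod 60 = 22.2000

Answer: 54.0000 54.0000 22.2000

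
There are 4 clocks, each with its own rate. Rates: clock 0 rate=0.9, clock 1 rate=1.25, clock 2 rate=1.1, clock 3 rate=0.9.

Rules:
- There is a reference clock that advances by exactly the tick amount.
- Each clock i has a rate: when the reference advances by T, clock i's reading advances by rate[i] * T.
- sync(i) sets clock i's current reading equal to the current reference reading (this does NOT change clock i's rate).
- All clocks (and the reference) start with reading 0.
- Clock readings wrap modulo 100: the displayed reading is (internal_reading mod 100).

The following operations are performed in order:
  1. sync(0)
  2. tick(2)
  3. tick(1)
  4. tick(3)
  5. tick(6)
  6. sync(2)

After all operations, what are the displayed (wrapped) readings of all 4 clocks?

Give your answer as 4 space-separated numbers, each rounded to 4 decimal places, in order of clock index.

Answer: 10.8000 15.0000 12.0000 10.8000

Derivation:
After op 1 sync(0): ref=0.0000 raw=[0.0000 0.0000 0.0000 0.0000]
After op 2 tick(2): ref=2.0000 raw=[1.8000 2.5000 2.2000 1.8000]
After op 3 tick(1): ref=3.0000 raw=[2.7000 3.7500 3.3000 2.7000]
After op 4 tick(3): ref=6.0000 raw=[5.4000 7.5000 6.6000 5.4000]
After op 5 tick(6): ref=12.0000 raw=[10.8000 15.0000 13.2000 10.8000]
After op 6 sync(2): ref=12.0000 raw=[10.8000 15.0000 12.0000 10.8000]
Wrap final raw readings (mod 100): 10.8000 mod 100 = 10.8000; 15.0000 mod 100 = 15.0000; 12.0000 mod 100 = 12.0000; 10.8000 mod 100 = 10.8000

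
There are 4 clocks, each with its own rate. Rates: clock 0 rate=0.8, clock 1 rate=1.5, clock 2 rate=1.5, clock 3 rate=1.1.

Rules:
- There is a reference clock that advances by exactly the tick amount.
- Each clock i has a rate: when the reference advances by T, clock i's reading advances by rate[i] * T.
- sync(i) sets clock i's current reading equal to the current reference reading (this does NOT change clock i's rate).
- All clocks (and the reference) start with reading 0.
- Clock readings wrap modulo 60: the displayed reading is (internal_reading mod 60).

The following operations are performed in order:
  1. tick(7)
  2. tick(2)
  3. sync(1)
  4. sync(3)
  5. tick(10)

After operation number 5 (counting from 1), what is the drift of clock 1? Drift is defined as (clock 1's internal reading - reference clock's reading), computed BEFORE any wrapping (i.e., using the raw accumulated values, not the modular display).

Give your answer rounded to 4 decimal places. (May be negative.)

After op 1 tick(7): ref=7.0000 raw=[5.6000 10.5000 10.5000 7.7000]
After op 2 tick(2): ref=9.0000 raw=[7.2000 13.5000 13.5000 9.9000]
After op 3 sync(1): ref=9.0000 raw=[7.2000 9.0000 13.5000 9.9000]
After op 4 sync(3): ref=9.0000 raw=[7.2000 9.0000 13.5000 9.0000]
After op 5 tick(10): ref=19.0000 raw=[15.2000 24.0000 28.5000 20.0000]
Drift of clock 1 after op 5: 24.0000 - 19.0000 = 5.0000

Answer: 5.0000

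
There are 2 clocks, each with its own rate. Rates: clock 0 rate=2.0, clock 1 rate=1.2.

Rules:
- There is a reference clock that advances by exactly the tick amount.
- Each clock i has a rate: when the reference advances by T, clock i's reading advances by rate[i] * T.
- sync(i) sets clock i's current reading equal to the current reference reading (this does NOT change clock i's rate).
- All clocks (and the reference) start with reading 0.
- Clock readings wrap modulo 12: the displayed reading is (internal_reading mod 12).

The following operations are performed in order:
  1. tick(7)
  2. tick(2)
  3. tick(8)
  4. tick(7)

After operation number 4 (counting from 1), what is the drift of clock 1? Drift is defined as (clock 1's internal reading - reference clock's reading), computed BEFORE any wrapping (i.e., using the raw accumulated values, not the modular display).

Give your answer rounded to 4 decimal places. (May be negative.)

Answer: 4.8000

Derivation:
After op 1 tick(7): ref=7.0000 raw=[14.0000 8.4000]
After op 2 tick(2): ref=9.0000 raw=[18.0000 10.8000]
After op 3 tick(8): ref=17.0000 raw=[34.0000 20.4000]
After op 4 tick(7): ref=24.0000 raw=[48.0000 28.8000]
Drift of clock 1 after op 4: 28.8000 - 24.0000 = 4.8000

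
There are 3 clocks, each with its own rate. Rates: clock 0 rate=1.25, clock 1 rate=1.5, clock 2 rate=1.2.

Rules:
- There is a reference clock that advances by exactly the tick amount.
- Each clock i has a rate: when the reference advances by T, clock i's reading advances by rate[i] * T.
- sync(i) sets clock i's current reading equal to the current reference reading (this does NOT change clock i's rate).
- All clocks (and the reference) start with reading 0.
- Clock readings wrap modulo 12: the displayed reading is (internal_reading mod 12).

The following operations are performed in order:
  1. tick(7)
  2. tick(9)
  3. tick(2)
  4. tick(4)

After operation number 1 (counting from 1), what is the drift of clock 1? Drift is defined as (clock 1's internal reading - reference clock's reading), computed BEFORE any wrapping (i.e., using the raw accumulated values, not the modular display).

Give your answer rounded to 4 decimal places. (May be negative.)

After op 1 tick(7): ref=7.0000 raw=[8.7500 10.5000 8.4000]
Drift of clock 1 after op 1: 10.5000 - 7.0000 = 3.5000

Answer: 3.5000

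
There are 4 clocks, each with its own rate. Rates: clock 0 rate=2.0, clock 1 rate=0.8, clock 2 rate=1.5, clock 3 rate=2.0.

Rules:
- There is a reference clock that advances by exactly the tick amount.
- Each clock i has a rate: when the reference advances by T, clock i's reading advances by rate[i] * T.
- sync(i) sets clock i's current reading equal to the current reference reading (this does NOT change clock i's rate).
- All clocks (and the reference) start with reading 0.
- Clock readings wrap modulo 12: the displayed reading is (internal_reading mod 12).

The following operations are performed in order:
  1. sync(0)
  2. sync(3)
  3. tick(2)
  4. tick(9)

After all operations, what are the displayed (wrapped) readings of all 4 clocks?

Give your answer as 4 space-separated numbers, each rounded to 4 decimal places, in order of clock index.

After op 1 sync(0): ref=0.0000 raw=[0.0000 0.0000 0.0000 0.0000]
After op 2 sync(3): ref=0.0000 raw=[0.0000 0.0000 0.0000 0.0000]
After op 3 tick(2): ref=2.0000 raw=[4.0000 1.6000 3.0000 4.0000]
After op 4 tick(9): ref=11.0000 raw=[22.0000 8.8000 16.5000 22.0000]
Wrap final raw readings (mod 12): 22.0000 mod 12 = 10.0000; 8.8000 mod 12 = 8.8000; 16.5000 mod 12 = 4.5000; 22.0000 mod 12 = 10.0000

Answer: 10.0000 8.8000 4.5000 10.0000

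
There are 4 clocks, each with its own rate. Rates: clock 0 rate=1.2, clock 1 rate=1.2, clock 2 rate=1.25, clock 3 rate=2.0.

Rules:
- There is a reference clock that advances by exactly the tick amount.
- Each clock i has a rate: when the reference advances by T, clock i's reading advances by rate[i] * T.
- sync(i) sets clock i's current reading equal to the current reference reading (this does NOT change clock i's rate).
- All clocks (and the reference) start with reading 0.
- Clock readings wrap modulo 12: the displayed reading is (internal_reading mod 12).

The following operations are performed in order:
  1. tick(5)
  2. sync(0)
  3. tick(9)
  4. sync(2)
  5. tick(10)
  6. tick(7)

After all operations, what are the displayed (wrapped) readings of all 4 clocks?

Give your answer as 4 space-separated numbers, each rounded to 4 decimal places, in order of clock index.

After op 1 tick(5): ref=5.0000 raw=[6.0000 6.0000 6.2500 10.0000]
After op 2 sync(0): ref=5.0000 raw=[5.0000 6.0000 6.2500 10.0000]
After op 3 tick(9): ref=14.0000 raw=[15.8000 16.8000 17.5000 28.0000]
After op 4 sync(2): ref=14.0000 raw=[15.8000 16.8000 14.0000 28.0000]
After op 5 tick(10): ref=24.0000 raw=[27.8000 28.8000 26.5000 48.0000]
After op 6 tick(7): ref=31.0000 raw=[36.2000 37.2000 35.2500 62.0000]
Wrap final raw readings (mod 12): 36.2000 mod 12 = 0.2000; 37.2000 mod 12 = 1.2000; 35.2500 mod 12 = 11.2500; 62.0000 mod 12 = 2.0000

Answer: 0.2000 1.2000 11.2500 2.0000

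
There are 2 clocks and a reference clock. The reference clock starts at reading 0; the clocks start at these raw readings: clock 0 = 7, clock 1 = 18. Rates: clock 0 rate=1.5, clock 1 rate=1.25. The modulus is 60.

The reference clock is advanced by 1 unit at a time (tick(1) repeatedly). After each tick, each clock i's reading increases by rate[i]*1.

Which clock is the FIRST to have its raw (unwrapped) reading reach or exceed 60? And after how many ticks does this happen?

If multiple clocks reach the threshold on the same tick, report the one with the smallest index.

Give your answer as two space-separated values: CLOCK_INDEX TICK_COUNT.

Answer: 1 34

Derivation:
clock 0: start=7, rate=1.5, needs 60-7 = 53; ticks = ceil(53/1.5) = ceil(35.3333) = 36; reading at tick 36 = 7 + 1.5*36 = 61.0000
clock 1: start=18, rate=1.25, needs 60-18 = 42; ticks = ceil(42/1.25) = ceil(33.6000) = 34; reading at tick 34 = 18 + 1.25*34 = 60.5000
Minimum tick count = 34; winners = [1]; smallest index = 1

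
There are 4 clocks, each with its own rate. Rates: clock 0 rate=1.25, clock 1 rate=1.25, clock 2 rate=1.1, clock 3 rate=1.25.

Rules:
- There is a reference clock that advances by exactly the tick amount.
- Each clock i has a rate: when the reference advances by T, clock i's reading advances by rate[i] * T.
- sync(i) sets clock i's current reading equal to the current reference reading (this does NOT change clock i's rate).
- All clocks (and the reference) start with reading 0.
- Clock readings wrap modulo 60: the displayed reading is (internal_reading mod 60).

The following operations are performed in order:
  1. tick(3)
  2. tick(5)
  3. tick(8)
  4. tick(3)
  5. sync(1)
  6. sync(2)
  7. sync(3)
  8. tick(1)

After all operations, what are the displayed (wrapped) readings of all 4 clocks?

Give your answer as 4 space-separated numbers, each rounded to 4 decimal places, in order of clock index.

Answer: 25.0000 20.2500 20.1000 20.2500

Derivation:
After op 1 tick(3): ref=3.0000 raw=[3.7500 3.7500 3.3000 3.7500]
After op 2 tick(5): ref=8.0000 raw=[10.0000 10.0000 8.8000 10.0000]
After op 3 tick(8): ref=16.0000 raw=[20.0000 20.0000 17.6000 20.0000]
After op 4 tick(3): ref=19.0000 raw=[23.7500 23.7500 20.9000 23.7500]
After op 5 sync(1): ref=19.0000 raw=[23.7500 19.0000 20.9000 23.7500]
After op 6 sync(2): ref=19.0000 raw=[23.7500 19.0000 19.0000 23.7500]
After op 7 sync(3): ref=19.0000 raw=[23.7500 19.0000 19.0000 19.0000]
After op 8 tick(1): ref=20.0000 raw=[25.0000 20.2500 20.1000 20.2500]
Wrap final raw readings (mod 60): 25.0000 mod 60 = 25.0000; 20.2500 mod 60 = 20.2500; 20.1000 mod 60 = 20.1000; 20.2500 mod 60 = 20.2500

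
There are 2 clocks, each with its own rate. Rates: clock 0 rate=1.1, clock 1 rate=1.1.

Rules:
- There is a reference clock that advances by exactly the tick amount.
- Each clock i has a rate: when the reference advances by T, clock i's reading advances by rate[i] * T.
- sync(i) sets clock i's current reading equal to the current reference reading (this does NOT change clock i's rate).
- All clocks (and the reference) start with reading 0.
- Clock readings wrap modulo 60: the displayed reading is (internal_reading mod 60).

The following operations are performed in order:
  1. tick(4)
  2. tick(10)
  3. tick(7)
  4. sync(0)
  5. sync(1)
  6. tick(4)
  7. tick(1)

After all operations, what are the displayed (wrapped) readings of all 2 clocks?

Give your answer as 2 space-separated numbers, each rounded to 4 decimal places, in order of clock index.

Answer: 26.5000 26.5000

Derivation:
After op 1 tick(4): ref=4.0000 raw=[4.4000 4.4000]
After op 2 tick(10): ref=14.0000 raw=[15.4000 15.4000]
After op 3 tick(7): ref=21.0000 raw=[23.1000 23.1000]
After op 4 sync(0): ref=21.0000 raw=[21.0000 23.1000]
After op 5 sync(1): ref=21.0000 raw=[21.0000 21.0000]
After op 6 tick(4): ref=25.0000 raw=[25.4000 25.4000]
After op 7 tick(1): ref=26.0000 raw=[26.5000 26.5000]
Wrap final raw readings (mod 60): 26.5000 mod 60 = 26.5000; 26.5000 mod 60 = 26.5000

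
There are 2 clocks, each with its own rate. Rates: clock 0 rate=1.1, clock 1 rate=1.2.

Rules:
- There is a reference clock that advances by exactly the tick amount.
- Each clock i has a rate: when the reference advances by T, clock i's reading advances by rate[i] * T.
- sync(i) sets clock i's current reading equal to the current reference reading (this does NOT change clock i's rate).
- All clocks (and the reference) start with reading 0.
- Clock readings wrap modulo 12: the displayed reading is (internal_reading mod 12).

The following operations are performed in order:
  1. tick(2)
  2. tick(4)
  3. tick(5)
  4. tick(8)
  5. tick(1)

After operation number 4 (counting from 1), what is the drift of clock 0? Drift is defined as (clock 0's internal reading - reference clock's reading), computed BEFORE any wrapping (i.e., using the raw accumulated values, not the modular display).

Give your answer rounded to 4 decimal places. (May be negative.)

After op 1 tick(2): ref=2.0000 raw=[2.2000 2.4000]
After op 2 tick(4): ref=6.0000 raw=[6.6000 7.2000]
After op 3 tick(5): ref=11.0000 raw=[12.1000 13.2000]
After op 4 tick(8): ref=19.0000 raw=[20.9000 22.8000]
Drift of clock 0 after op 4: 20.9000 - 19.0000 = 1.9000

Answer: 1.9000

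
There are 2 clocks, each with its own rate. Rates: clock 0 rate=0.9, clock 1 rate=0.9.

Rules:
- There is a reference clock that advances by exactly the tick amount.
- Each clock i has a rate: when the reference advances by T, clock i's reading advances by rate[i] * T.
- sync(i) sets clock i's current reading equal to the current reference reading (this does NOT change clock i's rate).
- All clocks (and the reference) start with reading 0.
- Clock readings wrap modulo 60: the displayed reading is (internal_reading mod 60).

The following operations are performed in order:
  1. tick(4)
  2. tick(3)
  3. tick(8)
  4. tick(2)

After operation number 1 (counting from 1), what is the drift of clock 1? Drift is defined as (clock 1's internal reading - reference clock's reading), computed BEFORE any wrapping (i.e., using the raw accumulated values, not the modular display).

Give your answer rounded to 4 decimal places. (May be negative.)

After op 1 tick(4): ref=4.0000 raw=[3.6000 3.6000]
Drift of clock 1 after op 1: 3.6000 - 4.0000 = -0.4000

Answer: -0.4000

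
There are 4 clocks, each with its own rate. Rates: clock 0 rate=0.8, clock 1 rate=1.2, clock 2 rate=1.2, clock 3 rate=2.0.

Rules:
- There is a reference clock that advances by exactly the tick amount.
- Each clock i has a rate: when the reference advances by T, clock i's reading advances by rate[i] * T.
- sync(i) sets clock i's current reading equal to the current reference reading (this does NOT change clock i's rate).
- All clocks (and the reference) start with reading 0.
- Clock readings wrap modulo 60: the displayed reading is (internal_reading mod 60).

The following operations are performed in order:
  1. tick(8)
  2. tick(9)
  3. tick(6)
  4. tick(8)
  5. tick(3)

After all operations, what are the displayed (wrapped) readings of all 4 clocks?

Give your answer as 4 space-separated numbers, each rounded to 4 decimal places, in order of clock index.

After op 1 tick(8): ref=8.0000 raw=[6.4000 9.6000 9.6000 16.0000]
After op 2 tick(9): ref=17.0000 raw=[13.6000 20.4000 20.4000 34.0000]
After op 3 tick(6): ref=23.0000 raw=[18.4000 27.6000 27.6000 46.0000]
After op 4 tick(8): ref=31.0000 raw=[24.8000 37.2000 37.2000 62.0000]
After op 5 tick(3): ref=34.0000 raw=[27.2000 40.8000 40.8000 68.0000]
Wrap final raw readings (mod 60): 27.2000 mod 60 = 27.2000; 40.8000 mod 60 = 40.8000; 40.8000 mod 60 = 40.8000; 68.0000 mod 60 = 8.0000

Answer: 27.2000 40.8000 40.8000 8.0000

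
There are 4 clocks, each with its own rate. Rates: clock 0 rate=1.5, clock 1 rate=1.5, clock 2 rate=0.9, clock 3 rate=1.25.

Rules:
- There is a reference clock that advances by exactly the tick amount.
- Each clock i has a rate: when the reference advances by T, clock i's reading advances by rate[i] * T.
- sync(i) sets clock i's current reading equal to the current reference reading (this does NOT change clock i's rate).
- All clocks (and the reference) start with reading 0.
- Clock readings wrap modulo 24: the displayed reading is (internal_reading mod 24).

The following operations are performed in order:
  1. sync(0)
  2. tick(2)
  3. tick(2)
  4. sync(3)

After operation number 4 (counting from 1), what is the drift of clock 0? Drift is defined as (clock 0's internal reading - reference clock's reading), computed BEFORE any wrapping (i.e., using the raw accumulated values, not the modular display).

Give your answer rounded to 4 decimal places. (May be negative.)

Answer: 2.0000

Derivation:
After op 1 sync(0): ref=0.0000 raw=[0.0000 0.0000 0.0000 0.0000]
After op 2 tick(2): ref=2.0000 raw=[3.0000 3.0000 1.8000 2.5000]
After op 3 tick(2): ref=4.0000 raw=[6.0000 6.0000 3.6000 5.0000]
After op 4 sync(3): ref=4.0000 raw=[6.0000 6.0000 3.6000 4.0000]
Drift of clock 0 after op 4: 6.0000 - 4.0000 = 2.0000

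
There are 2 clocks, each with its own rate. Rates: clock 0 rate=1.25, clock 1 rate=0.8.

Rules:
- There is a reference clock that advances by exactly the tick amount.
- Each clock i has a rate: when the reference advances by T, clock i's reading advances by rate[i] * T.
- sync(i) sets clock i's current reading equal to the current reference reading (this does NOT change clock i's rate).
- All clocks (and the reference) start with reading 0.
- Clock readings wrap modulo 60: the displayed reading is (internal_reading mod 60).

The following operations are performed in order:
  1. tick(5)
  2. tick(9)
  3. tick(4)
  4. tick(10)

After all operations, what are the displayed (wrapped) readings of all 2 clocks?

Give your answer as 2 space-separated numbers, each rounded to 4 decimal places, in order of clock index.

After op 1 tick(5): ref=5.0000 raw=[6.2500 4.0000]
After op 2 tick(9): ref=14.0000 raw=[17.5000 11.2000]
After op 3 tick(4): ref=18.0000 raw=[22.5000 14.4000]
After op 4 tick(10): ref=28.0000 raw=[35.0000 22.4000]
Wrap final raw readings (mod 60): 35.0000 mod 60 = 35.0000; 22.4000 mod 60 = 22.4000

Answer: 35.0000 22.4000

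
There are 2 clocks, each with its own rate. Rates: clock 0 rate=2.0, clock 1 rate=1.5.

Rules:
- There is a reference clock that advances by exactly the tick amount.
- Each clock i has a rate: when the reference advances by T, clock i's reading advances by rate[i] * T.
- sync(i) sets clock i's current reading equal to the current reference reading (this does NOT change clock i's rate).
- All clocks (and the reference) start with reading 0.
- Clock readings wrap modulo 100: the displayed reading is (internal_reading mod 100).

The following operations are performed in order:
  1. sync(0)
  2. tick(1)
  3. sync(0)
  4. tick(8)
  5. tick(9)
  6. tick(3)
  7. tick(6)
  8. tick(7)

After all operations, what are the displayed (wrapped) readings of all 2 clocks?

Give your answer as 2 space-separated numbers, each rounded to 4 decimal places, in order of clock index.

Answer: 67.0000 51.0000

Derivation:
After op 1 sync(0): ref=0.0000 raw=[0.0000 0.0000]
After op 2 tick(1): ref=1.0000 raw=[2.0000 1.5000]
After op 3 sync(0): ref=1.0000 raw=[1.0000 1.5000]
After op 4 tick(8): ref=9.0000 raw=[17.0000 13.5000]
After op 5 tick(9): ref=18.0000 raw=[35.0000 27.0000]
After op 6 tick(3): ref=21.0000 raw=[41.0000 31.5000]
After op 7 tick(6): ref=27.0000 raw=[53.0000 40.5000]
After op 8 tick(7): ref=34.0000 raw=[67.0000 51.0000]
Wrap final raw readings (mod 100): 67.0000 mod 100 = 67.0000; 51.0000 mod 100 = 51.0000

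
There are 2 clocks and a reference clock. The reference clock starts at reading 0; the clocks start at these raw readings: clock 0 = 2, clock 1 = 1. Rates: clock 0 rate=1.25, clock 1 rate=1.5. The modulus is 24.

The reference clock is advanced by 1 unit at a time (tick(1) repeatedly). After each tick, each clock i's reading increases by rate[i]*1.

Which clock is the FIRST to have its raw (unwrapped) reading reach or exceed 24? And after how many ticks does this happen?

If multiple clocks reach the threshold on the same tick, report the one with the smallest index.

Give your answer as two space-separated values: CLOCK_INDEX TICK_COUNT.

clock 0: start=2, rate=1.25, needs 24-2 = 22; ticks = ceil(22/1.25) = ceil(17.6000) = 18; reading at tick 18 = 2 + 1.25*18 = 24.5000
clock 1: start=1, rate=1.5, needs 24-1 = 23; ticks = ceil(23/1.5) = ceil(15.3333) = 16; reading at tick 16 = 1 + 1.5*16 = 25.0000
Minimum tick count = 16; winners = [1]; smallest index = 1

Answer: 1 16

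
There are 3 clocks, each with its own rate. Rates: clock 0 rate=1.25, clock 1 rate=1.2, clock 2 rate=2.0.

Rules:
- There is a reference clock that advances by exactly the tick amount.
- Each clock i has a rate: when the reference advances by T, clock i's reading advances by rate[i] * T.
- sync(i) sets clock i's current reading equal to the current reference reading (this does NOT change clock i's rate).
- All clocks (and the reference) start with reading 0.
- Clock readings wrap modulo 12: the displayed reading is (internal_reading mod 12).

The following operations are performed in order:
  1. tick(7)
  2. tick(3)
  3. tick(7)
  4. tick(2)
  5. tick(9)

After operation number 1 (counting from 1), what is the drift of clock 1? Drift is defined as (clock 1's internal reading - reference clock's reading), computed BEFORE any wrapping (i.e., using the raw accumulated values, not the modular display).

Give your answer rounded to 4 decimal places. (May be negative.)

Answer: 1.4000

Derivation:
After op 1 tick(7): ref=7.0000 raw=[8.7500 8.4000 14.0000]
Drift of clock 1 after op 1: 8.4000 - 7.0000 = 1.4000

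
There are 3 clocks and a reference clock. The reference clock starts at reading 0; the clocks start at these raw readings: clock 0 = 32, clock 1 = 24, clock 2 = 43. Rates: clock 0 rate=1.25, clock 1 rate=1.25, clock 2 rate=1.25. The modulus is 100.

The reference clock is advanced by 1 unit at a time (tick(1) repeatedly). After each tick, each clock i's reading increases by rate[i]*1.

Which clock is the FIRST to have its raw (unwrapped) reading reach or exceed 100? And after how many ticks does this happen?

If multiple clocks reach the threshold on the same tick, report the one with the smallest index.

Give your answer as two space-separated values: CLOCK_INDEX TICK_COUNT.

clock 0: start=32, rate=1.25, needs 100-32 = 68; ticks = ceil(68/1.25) = ceil(54.4000) = 55; reading at tick 55 = 32 + 1.25*55 = 100.7500
clock 1: start=24, rate=1.25, needs 100-24 = 76; ticks = ceil(76/1.25) = ceil(60.8000) = 61; reading at tick 61 = 24 + 1.25*61 = 100.2500
clock 2: start=43, rate=1.25, needs 100-43 = 57; ticks = ceil(57/1.25) = ceil(45.6000) = 46; reading at tick 46 = 43 + 1.25*46 = 100.5000
Minimum tick count = 46; winners = [2]; smallest index = 2

Answer: 2 46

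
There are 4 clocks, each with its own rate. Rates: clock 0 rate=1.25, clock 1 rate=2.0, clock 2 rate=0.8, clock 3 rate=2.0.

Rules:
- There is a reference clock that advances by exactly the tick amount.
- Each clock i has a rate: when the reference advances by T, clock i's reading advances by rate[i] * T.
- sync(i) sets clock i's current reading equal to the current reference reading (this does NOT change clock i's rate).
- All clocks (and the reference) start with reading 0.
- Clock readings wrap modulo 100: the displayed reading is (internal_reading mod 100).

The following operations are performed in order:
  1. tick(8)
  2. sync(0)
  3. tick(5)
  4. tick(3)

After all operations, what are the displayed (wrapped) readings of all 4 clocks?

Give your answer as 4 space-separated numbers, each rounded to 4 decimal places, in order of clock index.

Answer: 18.0000 32.0000 12.8000 32.0000

Derivation:
After op 1 tick(8): ref=8.0000 raw=[10.0000 16.0000 6.4000 16.0000]
After op 2 sync(0): ref=8.0000 raw=[8.0000 16.0000 6.4000 16.0000]
After op 3 tick(5): ref=13.0000 raw=[14.2500 26.0000 10.4000 26.0000]
After op 4 tick(3): ref=16.0000 raw=[18.0000 32.0000 12.8000 32.0000]
Wrap final raw readings (mod 100): 18.0000 mod 100 = 18.0000; 32.0000 mod 100 = 32.0000; 12.8000 mod 100 = 12.8000; 32.0000 mod 100 = 32.0000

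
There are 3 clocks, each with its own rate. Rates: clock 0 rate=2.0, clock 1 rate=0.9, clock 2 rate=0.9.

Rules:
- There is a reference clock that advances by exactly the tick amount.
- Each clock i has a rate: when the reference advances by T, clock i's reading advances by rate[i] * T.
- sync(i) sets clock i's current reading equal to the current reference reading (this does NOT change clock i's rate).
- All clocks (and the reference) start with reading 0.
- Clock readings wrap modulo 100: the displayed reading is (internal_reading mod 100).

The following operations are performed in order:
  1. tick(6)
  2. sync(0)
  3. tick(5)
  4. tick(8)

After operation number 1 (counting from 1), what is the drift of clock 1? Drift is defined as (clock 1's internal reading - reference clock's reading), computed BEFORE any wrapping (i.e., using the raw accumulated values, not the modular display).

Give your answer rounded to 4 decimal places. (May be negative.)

After op 1 tick(6): ref=6.0000 raw=[12.0000 5.4000 5.4000]
Drift of clock 1 after op 1: 5.4000 - 6.0000 = -0.6000

Answer: -0.6000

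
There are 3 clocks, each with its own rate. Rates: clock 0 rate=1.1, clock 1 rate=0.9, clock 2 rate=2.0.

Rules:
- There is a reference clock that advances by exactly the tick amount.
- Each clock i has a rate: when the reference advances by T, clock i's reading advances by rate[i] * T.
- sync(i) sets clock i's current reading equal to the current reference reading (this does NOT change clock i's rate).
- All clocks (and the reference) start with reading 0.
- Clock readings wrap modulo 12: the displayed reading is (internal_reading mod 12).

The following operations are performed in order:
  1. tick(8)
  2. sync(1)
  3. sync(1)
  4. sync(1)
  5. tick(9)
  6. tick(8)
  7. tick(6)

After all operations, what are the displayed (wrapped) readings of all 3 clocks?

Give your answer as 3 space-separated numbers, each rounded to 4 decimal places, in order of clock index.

After op 1 tick(8): ref=8.0000 raw=[8.8000 7.2000 16.0000]
After op 2 sync(1): ref=8.0000 raw=[8.8000 8.0000 16.0000]
After op 3 sync(1): ref=8.0000 raw=[8.8000 8.0000 16.0000]
After op 4 sync(1): ref=8.0000 raw=[8.8000 8.0000 16.0000]
After op 5 tick(9): ref=17.0000 raw=[18.7000 16.1000 34.0000]
After op 6 tick(8): ref=25.0000 raw=[27.5000 23.3000 50.0000]
After op 7 tick(6): ref=31.0000 raw=[34.1000 28.7000 62.0000]
Wrap final raw readings (mod 12): 34.1000 mod 12 = 10.1000; 28.7000 mod 12 = 4.7000; 62.0000 mod 12 = 2.0000

Answer: 10.1000 4.7000 2.0000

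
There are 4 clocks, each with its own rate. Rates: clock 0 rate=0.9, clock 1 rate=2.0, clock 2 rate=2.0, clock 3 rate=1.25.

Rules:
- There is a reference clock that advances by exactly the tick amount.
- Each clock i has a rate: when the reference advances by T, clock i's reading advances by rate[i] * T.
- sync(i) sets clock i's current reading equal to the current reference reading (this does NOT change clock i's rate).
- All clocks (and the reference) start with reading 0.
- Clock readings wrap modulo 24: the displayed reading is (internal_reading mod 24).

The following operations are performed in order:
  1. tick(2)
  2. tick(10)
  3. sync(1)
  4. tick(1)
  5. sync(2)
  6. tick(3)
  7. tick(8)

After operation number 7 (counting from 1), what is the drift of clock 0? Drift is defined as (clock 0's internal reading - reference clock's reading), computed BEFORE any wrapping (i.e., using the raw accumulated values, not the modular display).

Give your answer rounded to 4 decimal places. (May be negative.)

After op 1 tick(2): ref=2.0000 raw=[1.8000 4.0000 4.0000 2.5000]
After op 2 tick(10): ref=12.0000 raw=[10.8000 24.0000 24.0000 15.0000]
After op 3 sync(1): ref=12.0000 raw=[10.8000 12.0000 24.0000 15.0000]
After op 4 tick(1): ref=13.0000 raw=[11.7000 14.0000 26.0000 16.2500]
After op 5 sync(2): ref=13.0000 raw=[11.7000 14.0000 13.0000 16.2500]
After op 6 tick(3): ref=16.0000 raw=[14.4000 20.0000 19.0000 20.0000]
After op 7 tick(8): ref=24.0000 raw=[21.6000 36.0000 35.0000 30.0000]
Drift of clock 0 after op 7: 21.6000 - 24.0000 = -2.4000

Answer: -2.4000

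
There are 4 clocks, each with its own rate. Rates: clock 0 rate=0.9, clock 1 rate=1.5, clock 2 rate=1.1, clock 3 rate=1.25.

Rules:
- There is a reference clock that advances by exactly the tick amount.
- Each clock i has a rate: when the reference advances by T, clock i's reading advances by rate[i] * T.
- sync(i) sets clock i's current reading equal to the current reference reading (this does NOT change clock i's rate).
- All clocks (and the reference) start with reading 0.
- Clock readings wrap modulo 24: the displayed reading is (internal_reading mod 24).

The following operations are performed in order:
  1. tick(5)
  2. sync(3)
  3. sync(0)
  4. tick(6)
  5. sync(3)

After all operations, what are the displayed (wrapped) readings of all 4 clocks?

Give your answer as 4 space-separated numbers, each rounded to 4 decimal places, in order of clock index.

After op 1 tick(5): ref=5.0000 raw=[4.5000 7.5000 5.5000 6.2500]
After op 2 sync(3): ref=5.0000 raw=[4.5000 7.5000 5.5000 5.0000]
After op 3 sync(0): ref=5.0000 raw=[5.0000 7.5000 5.5000 5.0000]
After op 4 tick(6): ref=11.0000 raw=[10.4000 16.5000 12.1000 12.5000]
After op 5 sync(3): ref=11.0000 raw=[10.4000 16.5000 12.1000 11.0000]
Wrap final raw readings (mod 24): 10.4000 mod 24 = 10.4000; 16.5000 mod 24 = 16.5000; 12.1000 mod 24 = 12.1000; 11.0000 mod 24 = 11.0000

Answer: 10.4000 16.5000 12.1000 11.0000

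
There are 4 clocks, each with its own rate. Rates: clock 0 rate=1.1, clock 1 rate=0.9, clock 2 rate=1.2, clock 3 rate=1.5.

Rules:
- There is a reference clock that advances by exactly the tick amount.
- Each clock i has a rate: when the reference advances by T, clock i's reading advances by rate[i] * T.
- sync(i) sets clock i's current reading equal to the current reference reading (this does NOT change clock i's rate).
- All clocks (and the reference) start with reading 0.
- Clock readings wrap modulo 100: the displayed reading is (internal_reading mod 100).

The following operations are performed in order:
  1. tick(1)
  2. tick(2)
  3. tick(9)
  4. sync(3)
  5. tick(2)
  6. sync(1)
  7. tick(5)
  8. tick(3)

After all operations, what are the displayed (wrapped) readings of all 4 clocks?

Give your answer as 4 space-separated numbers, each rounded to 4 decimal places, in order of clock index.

After op 1 tick(1): ref=1.0000 raw=[1.1000 0.9000 1.2000 1.5000]
After op 2 tick(2): ref=3.0000 raw=[3.3000 2.7000 3.6000 4.5000]
After op 3 tick(9): ref=12.0000 raw=[13.2000 10.8000 14.4000 18.0000]
After op 4 sync(3): ref=12.0000 raw=[13.2000 10.8000 14.4000 12.0000]
After op 5 tick(2): ref=14.0000 raw=[15.4000 12.6000 16.8000 15.0000]
After op 6 sync(1): ref=14.0000 raw=[15.4000 14.0000 16.8000 15.0000]
After op 7 tick(5): ref=19.0000 raw=[20.9000 18.5000 22.8000 22.5000]
After op 8 tick(3): ref=22.0000 raw=[24.2000 21.2000 26.4000 27.0000]
Wrap final raw readings (mod 100): 24.2000 mod 100 = 24.2000; 21.2000 mod 100 = 21.2000; 26.4000 mod 100 = 26.4000; 27.0000 mod 100 = 27.0000

Answer: 24.2000 21.2000 26.4000 27.0000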